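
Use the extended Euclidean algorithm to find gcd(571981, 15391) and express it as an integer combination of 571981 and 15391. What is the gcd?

1

Apply Euclid's algorithm to 571981 and 15391:
571981 = 37×15391 + 2514
15391 = 6×2514 + 307
2514 = 8×307 + 58
307 = 5×58 + 17
58 = 3×17 + 7
17 = 2×7 + 3
7 = 2×3 + 1
3 = 3×1 + 0
gcd(571981, 15391) = 1.
Back-substituting:
1 = 7 − 2·3
1 = −2·17 + 5·7
1 = 5·58 − 17·17
1 = −17·307 + 90·58
1 = 90·2514 − 737·307
1 = −737·15391 + 4512·2514
1 = 4512·571981 − 167681·15391
So 1 = (4512)·571981 + (-167681)·15391.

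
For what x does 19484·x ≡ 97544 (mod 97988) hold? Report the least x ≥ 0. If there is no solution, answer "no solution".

First find gcd(19484, 97988):
97988 = 5×19484 + 568
19484 = 34×568 + 172
568 = 3×172 + 52
172 = 3×52 + 16
52 = 3×16 + 4
16 = 4×4 + 0
gcd = 4 and 4 | 97544, so solutions exist. Divide through by 4: 4871x ≡ 24386 (mod 24497).
Now find 4871⁻¹ mod 24497:
24497 = 5·4871 + 142
4871 = 34·142 + 43
142 = 3·43 + 13
43 = 3·13 + 4
13 = 3·4 + 1
4 = 4·1 + 0
Back-substitute:
1 = 13 − 3·4
1 = −3·43 + 10·13
1 = 10·142 − 33·43
1 = −33·4871 + 1132·142
1 = 1132·24497 − 5693·4871
So 4871·(-5693) ≡ 1 (mod 24497), i.e. 4871⁻¹ ≡ 18804.
Then x ≡ 18804·24386 ≡ 19498 (mod 24497); the smallest non-negative solution is x = 19498.

19498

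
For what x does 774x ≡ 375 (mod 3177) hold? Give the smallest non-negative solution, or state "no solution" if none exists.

no solution

gcd(774, 3177):
3177 = 4·774 + 81
774 = 9·81 + 45
81 = 1·45 + 36
45 = 1·36 + 9
36 = 4·9 + 0
gcd = 9, but 9 ∤ 375, so the congruence has no solution.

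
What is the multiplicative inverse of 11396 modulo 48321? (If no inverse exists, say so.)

no inverse exists

Euclidean algorithm on 48321, 11396:
48321 = 4·11396 + 2737
11396 = 4·2737 + 448
2737 = 6·448 + 49
448 = 9·49 + 7
49 = 7·7 + 0
The gcd is 7, not 1, hence no inverse exists.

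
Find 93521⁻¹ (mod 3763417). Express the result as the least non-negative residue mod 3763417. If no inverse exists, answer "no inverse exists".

Extended Euclidean algorithm:
3763417 = 40·93521 + 22577
93521 = 4·22577 + 3213
22577 = 7·3213 + 86
3213 = 37·86 + 31
86 = 2·31 + 24
31 = 1·24 + 7
24 = 3·7 + 3
7 = 2·3 + 1
3 = 3·1 + 0
gcd = 1, so the inverse exists. Back-substitute:
1 = 7 − 2·3
1 = −2·24 + 7·7
1 = 7·31 − 9·24
1 = −9·86 + 25·31
1 = 25·3213 − 934·86
1 = −934·22577 + 6563·3213
1 = 6563·93521 − 27186·22577
1 = −27186·3763417 + 1094003·93521
So 93521·1094003 ≡ 1 (mod 3763417).

1094003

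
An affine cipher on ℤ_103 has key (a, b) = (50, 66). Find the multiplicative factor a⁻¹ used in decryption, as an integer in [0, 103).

68

gcd(103, 50) by repeated division:
103 = 2×50 + 3
50 = 16×3 + 2
3 = 1×2 + 1
2 = 2×1 + 0
gcd = 1, so the inverse exists. Back-substitute:
1 = 3 − 2
1 = −50 + 17·3
1 = 17·103 − 35·50
So 50·(-35) ≡ 1 (mod 103), and -35 ≡ 68 (mod 103).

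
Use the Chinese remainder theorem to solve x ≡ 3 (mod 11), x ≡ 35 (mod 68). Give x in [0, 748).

Write x = 3 + 11·k. Then 11·k ≡ 35 − 3 ≡ 32 (mod 68).
Need 11⁻¹ mod 68. Extended Euclid on (68, 11):
68 = 6*11 + 2
11 = 5*2 + 1
2 = 2*1 + 0
Back-substitute:
1 = 11 − 5·2
1 = −5·68 + 31·11
11⁻¹ ≡ 31 (mod 68), so k ≡ 31·32 ≡ 40 (mod 68).
x = 3 + 11·40 = 443.

443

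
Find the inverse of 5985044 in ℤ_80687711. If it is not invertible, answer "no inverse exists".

Compute gcd(5985044, 80687711):
80687711 = 13×5985044 + 2882139
5985044 = 2×2882139 + 220766
2882139 = 13×220766 + 12181
220766 = 18×12181 + 1508
12181 = 8×1508 + 117
1508 = 12×117 + 104
117 = 1×104 + 13
104 = 8×13 + 0
gcd(5985044, 80687711) = 13 ≠ 1, so 5985044 has no multiplicative inverse modulo 80687711.

no inverse exists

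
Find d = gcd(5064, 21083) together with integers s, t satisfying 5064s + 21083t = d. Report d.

Repeated division:
21083 = 4×5064 + 827
5064 = 6×827 + 102
827 = 8×102 + 11
102 = 9×11 + 3
11 = 3×3 + 2
3 = 1×2 + 1
2 = 2×1 + 0
gcd(5064, 21083) = 1.
Back-substituting:
1 = 3 − 2
1 = −11 + 4·3
1 = 4·102 − 37·11
1 = −37·827 + 300·102
1 = 300·5064 − 1837·827
1 = −1837·21083 + 7648·5064
So 1 = (-1837)·21083 + (7648)·5064.

1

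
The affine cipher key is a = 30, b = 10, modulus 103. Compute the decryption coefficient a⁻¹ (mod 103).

79

Run Euclid on (103, 30):
103 = 3*30 + 13
30 = 2*13 + 4
13 = 3*4 + 1
4 = 4*1 + 0
Since gcd(30, 103) = 1, back-substitute to write 1 as a combination:
1 = 13 − 3·4
1 = −3·30 + 7·13
1 = 7·103 − 24·30
So 30·(-24) ≡ 1 (mod 103), and -24 ≡ 79 (mod 103).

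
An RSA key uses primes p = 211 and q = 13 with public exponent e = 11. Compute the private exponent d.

2291

φ(n) = (p−1)(q−1) = 210·12 = 2520.
Need d with 11·d ≡ 1 (mod 2520). Apply the extended Euclidean algorithm:
2520 = 229×11 + 1
11 = 11×1 + 0
Back-substitute:
1 = 2520 − 229·11
So 11·(-229) ≡ 1 (mod 2520), hence d ≡ -229 ≡ 2291 (mod 2520).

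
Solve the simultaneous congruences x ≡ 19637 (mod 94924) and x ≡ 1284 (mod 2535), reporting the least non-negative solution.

32578569

Write x = 19637 + 94924·k. Then 94924·k ≡ 1284 − 19637 ≡ 1927 (mod 2535).
Need 94924⁻¹ mod 2535. Extended Euclid on (2535, 1129):
2535 = 2×1129 + 277
1129 = 4×277 + 21
277 = 13×21 + 4
21 = 5×4 + 1
4 = 4×1 + 0
Back-substitute:
1 = 21 − 5·4
1 = −5·277 + 66·21
1 = 66·1129 − 269·277
1 = −269·2535 + 604·1129
94924⁻¹ ≡ 604 (mod 2535), so k ≡ 604·1927 ≡ 343 (mod 2535).
x = 19637 + 94924·343 = 32578569.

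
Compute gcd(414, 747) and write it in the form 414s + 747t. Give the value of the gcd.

9

Repeated division:
747 = 1*414 + 333
414 = 1*333 + 81
333 = 4*81 + 9
81 = 9*9 + 0
gcd(414, 747) = 9.
Express as a combination:
9 = 333 − 4·81
9 = −4·414 + 5·333
9 = 5·747 − 9·414
So 9 = (5)·747 + (-9)·414.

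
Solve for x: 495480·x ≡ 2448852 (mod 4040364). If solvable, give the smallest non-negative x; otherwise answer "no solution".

38551

First find gcd(495480, 4040364):
4040364 = 8×495480 + 76524
495480 = 6×76524 + 36336
76524 = 2×36336 + 3852
36336 = 9×3852 + 1668
3852 = 2×1668 + 516
1668 = 3×516 + 120
516 = 4×120 + 36
120 = 3×36 + 12
36 = 3×12 + 0
gcd = 12 and 12 | 2448852, so solutions exist. Divide through by 12: 41290x ≡ 204071 (mod 336697).
Now find 41290⁻¹ mod 336697:
336697 = 8×41290 + 6377
41290 = 6×6377 + 3028
6377 = 2×3028 + 321
3028 = 9×321 + 139
321 = 2×139 + 43
139 = 3×43 + 10
43 = 4×10 + 3
10 = 3×3 + 1
3 = 3×1 + 0
Back-substitute:
1 = 10 − 3·3
1 = −3·43 + 13·10
1 = 13·139 − 42·43
1 = −42·321 + 97·139
1 = 97·3028 − 915·321
1 = −915·6377 + 1927·3028
1 = 1927·41290 − 12477·6377
1 = −12477·336697 + 101743·41290
So 41290⁻¹ ≡ 101743 (mod 336697).
Then x ≡ 101743·204071 ≡ 38551 (mod 336697); the smallest non-negative solution is x = 38551.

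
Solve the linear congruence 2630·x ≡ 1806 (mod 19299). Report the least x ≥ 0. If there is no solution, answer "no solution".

First find gcd(2630, 19299):
19299 = 7·2630 + 889
2630 = 2·889 + 852
889 = 1·852 + 37
852 = 23·37 + 1
37 = 37·1 + 0
gcd = 1, so a unique solution mod 19299 exists.
Back-substitute for the Bézout coefficients:
1 = 852 − 23·37
1 = −23·889 + 24·852
1 = 24·2630 − 71·889
1 = −71·19299 + 521·2630
So 2630·(521) ≡ 1 (mod 19299), giving 2630⁻¹ ≡ 521.
x ≡ 2630⁻¹·1806 ≡ 521·1806 ≡ 14574 (mod 19299).

14574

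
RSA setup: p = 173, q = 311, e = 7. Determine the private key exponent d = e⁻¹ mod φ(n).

φ(n) = (p−1)(q−1) = 172·310 = 53320.
Need d with 7·d ≡ 1 (mod 53320). Apply the extended Euclidean algorithm:
53320 = 7617*7 + 1
7 = 7*1 + 0
Back-substitute:
1 = 53320 − 7617·7
So 7·(-7617) ≡ 1 (mod 53320), hence d ≡ -7617 ≡ 45703 (mod 53320).

45703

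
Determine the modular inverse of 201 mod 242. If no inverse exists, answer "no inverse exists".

59

Extended Euclidean algorithm:
242 = 1·201 + 41
201 = 4·41 + 37
41 = 1·37 + 4
37 = 9·4 + 1
4 = 4·1 + 0
gcd = 1, so the inverse exists. Back-substitute:
1 = 37 − 9·4
1 = −9·41 + 10·37
1 = 10·201 − 49·41
1 = −49·242 + 59·201
So 201·59 ≡ 1 (mod 242).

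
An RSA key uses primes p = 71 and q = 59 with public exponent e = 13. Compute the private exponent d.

937

φ(n) = (p−1)(q−1) = 70·58 = 4060.
Need d with 13·d ≡ 1 (mod 4060). Apply the extended Euclidean algorithm:
4060 = 312×13 + 4
13 = 3×4 + 1
4 = 4×1 + 0
Back-substitute:
1 = 13 − 3·4
1 = −3·4060 + 937·13
So 13·937 ≡ 1 (mod 4060), hence d = 937.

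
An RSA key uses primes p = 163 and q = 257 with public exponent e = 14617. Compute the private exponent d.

φ(n) = (p−1)(q−1) = 162·256 = 41472.
Need d with 14617·d ≡ 1 (mod 41472). Apply the extended Euclidean algorithm:
41472 = 2*14617 + 12238
14617 = 1*12238 + 2379
12238 = 5*2379 + 343
2379 = 6*343 + 321
343 = 1*321 + 22
321 = 14*22 + 13
22 = 1*13 + 9
13 = 1*9 + 4
9 = 2*4 + 1
4 = 4*1 + 0
Back-substitute:
1 = 9 − 2·4
1 = −2·13 + 3·9
1 = 3·22 − 5·13
1 = −5·321 + 73·22
1 = 73·343 − 78·321
1 = −78·2379 + 541·343
1 = 541·12238 − 2783·2379
1 = −2783·14617 + 3324·12238
1 = 3324·41472 − 9431·14617
So 14617·(-9431) ≡ 1 (mod 41472), hence d ≡ -9431 ≡ 32041 (mod 41472).

32041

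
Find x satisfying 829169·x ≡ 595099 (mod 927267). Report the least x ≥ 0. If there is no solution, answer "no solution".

no solution

gcd(829169, 927267):
927267 = 1*829169 + 98098
829169 = 8*98098 + 44385
98098 = 2*44385 + 9328
44385 = 4*9328 + 7073
9328 = 1*7073 + 2255
7073 = 3*2255 + 308
2255 = 7*308 + 99
308 = 3*99 + 11
99 = 9*11 + 0
gcd = 11, but 11 ∤ 595099, so the congruence has no solution.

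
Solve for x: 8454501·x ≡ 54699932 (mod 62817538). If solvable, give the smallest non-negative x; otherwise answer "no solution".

5842256

First find gcd(8454501, 62817538):
62817538 = 7*8454501 + 3636031
8454501 = 2*3636031 + 1182439
3636031 = 3*1182439 + 88714
1182439 = 13*88714 + 29157
88714 = 3*29157 + 1243
29157 = 23*1243 + 568
1243 = 2*568 + 107
568 = 5*107 + 33
107 = 3*33 + 8
33 = 4*8 + 1
8 = 8*1 + 0
gcd = 1, so a unique solution mod 62817538 exists.
Back-substitute for the Bézout coefficients:
1 = 33 − 4·8
1 = −4·107 + 13·33
1 = 13·568 − 69·107
1 = −69·1243 + 151·568
1 = 151·29157 − 3542·1243
1 = −3542·88714 + 10777·29157
1 = 10777·1182439 − 143643·88714
1 = −143643·3636031 + 441706·1182439
1 = 441706·8454501 − 1027055·3636031
1 = −1027055·62817538 + 7631091·8454501
So 8454501·(7631091) ≡ 1 (mod 62817538), giving 8454501⁻¹ ≡ 7631091.
x ≡ 8454501⁻¹·54699932 ≡ 7631091·54699932 ≡ 5842256 (mod 62817538).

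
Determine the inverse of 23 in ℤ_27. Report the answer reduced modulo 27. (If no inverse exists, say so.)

Run Euclid on (27, 23):
27 = 1·23 + 4
23 = 5·4 + 3
4 = 1·3 + 1
3 = 3·1 + 0
gcd = 1, so the inverse exists. Back-substitute:
1 = 4 − 3
1 = −23 + 6·4
1 = 6·27 − 7·23
Hence 23⁻¹ ≡ -7 ≡ 20 (mod 27).

20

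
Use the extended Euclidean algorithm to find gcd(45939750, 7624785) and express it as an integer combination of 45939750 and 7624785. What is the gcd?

15

Apply Euclid's algorithm to 45939750 and 7624785:
45939750 = 6·7624785 + 191040
7624785 = 39·191040 + 174225
191040 = 1·174225 + 16815
174225 = 10·16815 + 6075
16815 = 2·6075 + 4665
6075 = 1·4665 + 1410
4665 = 3·1410 + 435
1410 = 3·435 + 105
435 = 4·105 + 15
105 = 7·15 + 0
gcd(45939750, 7624785) = 15.
Back-substituting:
15 = 435 − 4·105
15 = −4·1410 + 13·435
15 = 13·4665 − 43·1410
15 = −43·6075 + 56·4665
15 = 56·16815 − 155·6075
15 = −155·174225 + 1606·16815
15 = 1606·191040 − 1761·174225
15 = −1761·7624785 + 70285·191040
15 = 70285·45939750 − 423471·7624785
So 15 = (70285)·45939750 + (-423471)·7624785.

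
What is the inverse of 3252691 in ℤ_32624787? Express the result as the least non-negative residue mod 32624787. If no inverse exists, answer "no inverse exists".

no inverse exists

Euclidean algorithm on 32624787, 3252691:
32624787 = 10×3252691 + 97877
3252691 = 33×97877 + 22750
97877 = 4×22750 + 6877
22750 = 3×6877 + 2119
6877 = 3×2119 + 520
2119 = 4×520 + 39
520 = 13×39 + 13
39 = 3×13 + 0
The gcd is 13, not 1, hence no inverse exists.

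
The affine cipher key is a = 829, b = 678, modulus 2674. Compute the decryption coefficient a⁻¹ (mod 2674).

2245

Apply the Euclidean algorithm to 2674 and 829:
2674 = 3·829 + 187
829 = 4·187 + 81
187 = 2·81 + 25
81 = 3·25 + 6
25 = 4·6 + 1
6 = 6·1 + 0
The gcd is 1. Working backward:
1 = 25 − 4·6
1 = −4·81 + 13·25
1 = 13·187 − 30·81
1 = −30·829 + 133·187
1 = 133·2674 − 429·829
Thus 829·(-429) ≡ 1 (mod 2674); reducing, -429 mod 2674 = 2245.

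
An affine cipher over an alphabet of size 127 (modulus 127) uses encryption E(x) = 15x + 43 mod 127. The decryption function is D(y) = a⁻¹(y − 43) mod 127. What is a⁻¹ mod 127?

17

Run Euclid on (127, 15):
127 = 8·15 + 7
15 = 2·7 + 1
7 = 7·1 + 0
The gcd is 1. Working backward:
1 = 15 − 2·7
1 = −2·127 + 17·15
So 15·17 ≡ 1 (mod 127).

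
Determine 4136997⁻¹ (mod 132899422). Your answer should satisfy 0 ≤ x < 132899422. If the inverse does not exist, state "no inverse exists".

Apply the Euclidean algorithm to 132899422 and 4136997:
132899422 = 32×4136997 + 515518
4136997 = 8×515518 + 12853
515518 = 40×12853 + 1398
12853 = 9×1398 + 271
1398 = 5×271 + 43
271 = 6×43 + 13
43 = 3×13 + 4
13 = 3×4 + 1
4 = 4×1 + 0
gcd = 1, so the inverse exists. Back-substitute:
1 = 13 − 3·4
1 = −3·43 + 10·13
1 = 10·271 − 63·43
1 = −63·1398 + 325·271
1 = 325·12853 − 2988·1398
1 = −2988·515518 + 119845·12853
1 = 119845·4136997 − 961748·515518
1 = −961748·132899422 + 30895781·4136997
So 4136997·30895781 ≡ 1 (mod 132899422).

30895781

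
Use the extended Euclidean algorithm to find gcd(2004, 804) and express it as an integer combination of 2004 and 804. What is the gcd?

Apply Euclid's algorithm to 2004 and 804:
2004 = 2×804 + 396
804 = 2×396 + 12
396 = 33×12 + 0
gcd(2004, 804) = 12.
Express as a combination:
12 = 804 − 2·396
12 = −2·2004 + 5·804
So 12 = (-2)·2004 + (5)·804.

12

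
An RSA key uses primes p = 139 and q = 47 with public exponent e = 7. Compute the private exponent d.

φ(n) = (p−1)(q−1) = 138·46 = 6348.
Need d with 7·d ≡ 1 (mod 6348). Apply the extended Euclidean algorithm:
6348 = 906×7 + 6
7 = 1×6 + 1
6 = 6×1 + 0
Back-substitute:
1 = 7 − 6
1 = −6348 + 907·7
So 7·907 ≡ 1 (mod 6348), hence d = 907.

907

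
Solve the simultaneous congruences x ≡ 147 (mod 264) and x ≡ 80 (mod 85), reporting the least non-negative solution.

Write x = 147 + 264·k. Then 264·k ≡ 80 − 147 ≡ 18 (mod 85).
Need 264⁻¹ mod 85. Extended Euclid on (85, 9):
85 = 9×9 + 4
9 = 2×4 + 1
4 = 4×1 + 0
Back-substitute:
1 = 9 − 2·4
1 = −2·85 + 19·9
264⁻¹ ≡ 19 (mod 85), so k ≡ 19·18 ≡ 2 (mod 85).
x = 147 + 264·2 = 675.

675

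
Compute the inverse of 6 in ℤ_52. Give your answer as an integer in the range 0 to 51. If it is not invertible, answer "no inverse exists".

no inverse exists

Compute gcd(6, 52):
52 = 8*6 + 4
6 = 1*4 + 2
4 = 2*2 + 0
Since gcd = 2 > 1, 6 is not a unit mod 52.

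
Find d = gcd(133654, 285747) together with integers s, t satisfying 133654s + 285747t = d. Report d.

1

Apply Euclid's algorithm to 285747 and 133654:
285747 = 2×133654 + 18439
133654 = 7×18439 + 4581
18439 = 4×4581 + 115
4581 = 39×115 + 96
115 = 1×96 + 19
96 = 5×19 + 1
19 = 19×1 + 0
gcd(133654, 285747) = 1.
Working backward:
1 = 96 − 5·19
1 = −5·115 + 6·96
1 = 6·4581 − 239·115
1 = −239·18439 + 962·4581
1 = 962·133654 − 6973·18439
1 = −6973·285747 + 14908·133654
So 1 = (-6973)·285747 + (14908)·133654.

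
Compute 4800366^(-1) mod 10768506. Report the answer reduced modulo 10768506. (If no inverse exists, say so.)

no inverse exists

Compute gcd(4800366, 10768506):
10768506 = 2·4800366 + 1167774
4800366 = 4·1167774 + 129270
1167774 = 9·129270 + 4344
129270 = 29·4344 + 3294
4344 = 1·3294 + 1050
3294 = 3·1050 + 144
1050 = 7·144 + 42
144 = 3·42 + 18
42 = 2·18 + 6
18 = 3·6 + 0
gcd(4800366, 10768506) = 6 ≠ 1, so 4800366 has no multiplicative inverse modulo 10768506.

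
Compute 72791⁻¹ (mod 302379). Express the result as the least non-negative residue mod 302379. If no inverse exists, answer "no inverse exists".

Apply the Euclidean algorithm to 302379 and 72791:
302379 = 4*72791 + 11215
72791 = 6*11215 + 5501
11215 = 2*5501 + 213
5501 = 25*213 + 176
213 = 1*176 + 37
176 = 4*37 + 28
37 = 1*28 + 9
28 = 3*9 + 1
9 = 9*1 + 0
Since gcd(72791, 302379) = 1, back-substitute to write 1 as a combination:
1 = 28 − 3·9
1 = −3·37 + 4·28
1 = 4·176 − 19·37
1 = −19·213 + 23·176
1 = 23·5501 − 594·213
1 = −594·11215 + 1211·5501
1 = 1211·72791 − 7860·11215
1 = −7860·302379 + 32651·72791
So 72791·32651 ≡ 1 (mod 302379).

32651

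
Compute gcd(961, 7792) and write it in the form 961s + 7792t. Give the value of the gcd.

1

Repeated division:
7792 = 8·961 + 104
961 = 9·104 + 25
104 = 4·25 + 4
25 = 6·4 + 1
4 = 4·1 + 0
gcd(961, 7792) = 1.
Working backward:
1 = 25 − 6·4
1 = −6·104 + 25·25
1 = 25·961 − 231·104
1 = −231·7792 + 1873·961
So 1 = (-231)·7792 + (1873)·961.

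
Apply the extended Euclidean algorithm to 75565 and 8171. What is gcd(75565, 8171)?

Euclidean algorithm:
75565 = 9×8171 + 2026
8171 = 4×2026 + 67
2026 = 30×67 + 16
67 = 4×16 + 3
16 = 5×3 + 1
3 = 3×1 + 0
gcd(75565, 8171) = 1.
Working backward:
1 = 16 − 5·3
1 = −5·67 + 21·16
1 = 21·2026 − 635·67
1 = −635·8171 + 2561·2026
1 = 2561·75565 − 23684·8171
So 1 = (2561)·75565 + (-23684)·8171.

1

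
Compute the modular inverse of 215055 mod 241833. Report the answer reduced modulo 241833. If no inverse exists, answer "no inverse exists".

Euclidean algorithm on 241833, 215055:
241833 = 1·215055 + 26778
215055 = 8·26778 + 831
26778 = 32·831 + 186
831 = 4·186 + 87
186 = 2·87 + 12
87 = 7·12 + 3
12 = 4·3 + 0
Since gcd = 3 > 1, 215055 is not a unit mod 241833.

no inverse exists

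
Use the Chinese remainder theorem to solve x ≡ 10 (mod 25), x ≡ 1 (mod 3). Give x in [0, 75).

10

Write x = 10 + 25·k. Then 25·k ≡ 1 − 10 ≡ 0 (mod 3).
Need 25⁻¹ mod 3. Extended Euclid on (3, 1):
3 = 3×1 + 0
25⁻¹ ≡ 1 (mod 3), so k ≡ 1·0 ≡ 0 (mod 3).
x = 10 + 25·0 = 10.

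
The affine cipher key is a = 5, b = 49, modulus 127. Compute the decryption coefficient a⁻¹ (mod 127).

51

Run Euclid on (127, 5):
127 = 25*5 + 2
5 = 2*2 + 1
2 = 2*1 + 0
Since gcd(5, 127) = 1, back-substitute to write 1 as a combination:
1 = 5 − 2·2
1 = −2·127 + 51·5
So 5·51 ≡ 1 (mod 127).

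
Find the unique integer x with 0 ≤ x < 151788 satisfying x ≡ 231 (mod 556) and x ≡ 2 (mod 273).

33035

Write x = 231 + 556·k. Then 556·k ≡ 2 − 231 ≡ 44 (mod 273).
Need 556⁻¹ mod 273. Extended Euclid on (273, 10):
273 = 27*10 + 3
10 = 3*3 + 1
3 = 3*1 + 0
Back-substitute:
1 = 10 − 3·3
1 = −3·273 + 82·10
556⁻¹ ≡ 82 (mod 273), so k ≡ 82·44 ≡ 59 (mod 273).
x = 231 + 556·59 = 33035.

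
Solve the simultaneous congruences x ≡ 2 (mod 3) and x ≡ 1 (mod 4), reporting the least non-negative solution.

5

Write x = 2 + 3·k. Then 3·k ≡ 1 − 2 ≡ 3 (mod 4).
Need 3⁻¹ mod 4. Extended Euclid on (4, 3):
4 = 1·3 + 1
3 = 3·1 + 0
Back-substitute:
1 = 4 − 3
3⁻¹ ≡ 3 (mod 4), so k ≡ 3·3 ≡ 1 (mod 4).
x = 2 + 3·1 = 5.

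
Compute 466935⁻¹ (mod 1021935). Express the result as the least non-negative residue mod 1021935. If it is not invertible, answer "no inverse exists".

Compute gcd(466935, 1021935):
1021935 = 2*466935 + 88065
466935 = 5*88065 + 26610
88065 = 3*26610 + 8235
26610 = 3*8235 + 1905
8235 = 4*1905 + 615
1905 = 3*615 + 60
615 = 10*60 + 15
60 = 4*15 + 0
gcd(466935, 1021935) = 15 ≠ 1, so 466935 has no multiplicative inverse modulo 1021935.

no inverse exists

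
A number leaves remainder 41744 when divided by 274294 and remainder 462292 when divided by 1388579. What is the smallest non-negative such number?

Write x = 41744 + 274294·k. Then 274294·k ≡ 462292 − 41744 ≡ 420548 (mod 1388579).
Need 274294⁻¹ mod 1388579. Extended Euclid on (1388579, 274294):
1388579 = 5·274294 + 17109
274294 = 16·17109 + 550
17109 = 31·550 + 59
550 = 9·59 + 19
59 = 3·19 + 2
19 = 9·2 + 1
2 = 2·1 + 0
Back-substitute:
1 = 19 − 9·2
1 = −9·59 + 28·19
1 = 28·550 − 261·59
1 = −261·17109 + 8119·550
1 = 8119·274294 − 130165·17109
1 = −130165·1388579 + 658944·274294
274294⁻¹ ≡ 658944 (mod 1388579), so k ≡ 658944·420548 ≡ 258861 (mod 1388579).
x = 41744 + 274294·258861 = 71004060878.

71004060878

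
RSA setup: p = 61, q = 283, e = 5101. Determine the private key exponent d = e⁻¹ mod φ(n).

φ(n) = (p−1)(q−1) = 60·282 = 16920.
Need d with 5101·d ≡ 1 (mod 16920). Apply the extended Euclidean algorithm:
16920 = 3·5101 + 1617
5101 = 3·1617 + 250
1617 = 6·250 + 117
250 = 2·117 + 16
117 = 7·16 + 5
16 = 3·5 + 1
5 = 5·1 + 0
Back-substitute:
1 = 16 − 3·5
1 = −3·117 + 22·16
1 = 22·250 − 47·117
1 = −47·1617 + 304·250
1 = 304·5101 − 959·1617
1 = −959·16920 + 3181·5101
So 5101·3181 ≡ 1 (mod 16920), hence d = 3181.

3181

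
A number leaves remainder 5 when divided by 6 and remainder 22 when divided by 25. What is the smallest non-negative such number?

Write x = 5 + 6·k. Then 6·k ≡ 22 − 5 ≡ 17 (mod 25).
Need 6⁻¹ mod 25. Extended Euclid on (25, 6):
25 = 4·6 + 1
6 = 6·1 + 0
Back-substitute:
1 = 25 − 4·6
6⁻¹ ≡ 21 (mod 25), so k ≡ 21·17 ≡ 7 (mod 25).
x = 5 + 6·7 = 47.

47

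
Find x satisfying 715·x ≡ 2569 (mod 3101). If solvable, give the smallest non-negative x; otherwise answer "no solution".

2415

First find gcd(715, 3101):
3101 = 4·715 + 241
715 = 2·241 + 233
241 = 1·233 + 8
233 = 29·8 + 1
8 = 8·1 + 0
gcd = 1, so a unique solution mod 3101 exists.
Back-substitute for the Bézout coefficients:
1 = 233 − 29·8
1 = −29·241 + 30·233
1 = 30·715 − 89·241
1 = −89·3101 + 386·715
So 715·(386) ≡ 1 (mod 3101), giving 715⁻¹ ≡ 386.
x ≡ 715⁻¹·2569 ≡ 386·2569 ≡ 2415 (mod 3101).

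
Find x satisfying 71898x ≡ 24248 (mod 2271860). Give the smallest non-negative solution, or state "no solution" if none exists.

First find gcd(71898, 2271860):
2271860 = 31·71898 + 43022
71898 = 1·43022 + 28876
43022 = 1·28876 + 14146
28876 = 2·14146 + 584
14146 = 24·584 + 130
584 = 4·130 + 64
130 = 2·64 + 2
64 = 32·2 + 0
gcd = 2 and 2 | 24248, so solutions exist. Divide through by 2: 35949x ≡ 12124 (mod 1135930).
Now find 35949⁻¹ mod 1135930:
1135930 = 31·35949 + 21511
35949 = 1·21511 + 14438
21511 = 1·14438 + 7073
14438 = 2·7073 + 292
7073 = 24·292 + 65
292 = 4·65 + 32
65 = 2·32 + 1
32 = 32·1 + 0
Back-substitute:
1 = 65 − 2·32
1 = −2·292 + 9·65
1 = 9·7073 − 218·292
1 = −218·14438 + 445·7073
1 = 445·21511 − 663·14438
1 = −663·35949 + 1108·21511
1 = 1108·1135930 − 35011·35949
So 35949·(-35011) ≡ 1 (mod 1135930), i.e. 35949⁻¹ ≡ 1100919.
Then x ≡ 1100919·12124 ≡ 364456 (mod 1135930); the smallest non-negative solution is x = 364456.

364456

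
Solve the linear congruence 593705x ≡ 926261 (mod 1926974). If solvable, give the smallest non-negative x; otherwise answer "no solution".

First find gcd(593705, 1926974):
1926974 = 3*593705 + 145859
593705 = 4*145859 + 10269
145859 = 14*10269 + 2093
10269 = 4*2093 + 1897
2093 = 1*1897 + 196
1897 = 9*196 + 133
196 = 1*133 + 63
133 = 2*63 + 7
63 = 9*7 + 0
gcd = 7 and 7 | 926261, so solutions exist. Divide through by 7: 84815x ≡ 132323 (mod 275282).
Now find 84815⁻¹ mod 275282:
275282 = 3×84815 + 20837
84815 = 4×20837 + 1467
20837 = 14×1467 + 299
1467 = 4×299 + 271
299 = 1×271 + 28
271 = 9×28 + 19
28 = 1×19 + 9
19 = 2×9 + 1
9 = 9×1 + 0
Back-substitute:
1 = 19 − 2·9
1 = −2·28 + 3·19
1 = 3·271 − 29·28
1 = −29·299 + 32·271
1 = 32·1467 − 157·299
1 = −157·20837 + 2230·1467
1 = 2230·84815 − 9077·20837
1 = −9077·275282 + 29461·84815
So 84815⁻¹ ≡ 29461 (mod 275282).
Then x ≡ 29461·132323 ≡ 99501 (mod 275282); the smallest non-negative solution is x = 99501.

99501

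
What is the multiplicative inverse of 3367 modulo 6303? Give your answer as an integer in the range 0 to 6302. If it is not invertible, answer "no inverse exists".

Apply the Euclidean algorithm to 6303 and 3367:
6303 = 1*3367 + 2936
3367 = 1*2936 + 431
2936 = 6*431 + 350
431 = 1*350 + 81
350 = 4*81 + 26
81 = 3*26 + 3
26 = 8*3 + 2
3 = 1*2 + 1
2 = 2*1 + 0
The gcd is 1. Working backward:
1 = 3 − 2
1 = −26 + 9·3
1 = 9·81 − 28·26
1 = −28·350 + 121·81
1 = 121·431 − 149·350
1 = −149·2936 + 1015·431
1 = 1015·3367 − 1164·2936
1 = −1164·6303 + 2179·3367
So 3367·2179 ≡ 1 (mod 6303).

2179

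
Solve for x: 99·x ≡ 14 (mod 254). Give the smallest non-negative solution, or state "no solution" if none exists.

First find gcd(99, 254):
254 = 2·99 + 56
99 = 1·56 + 43
56 = 1·43 + 13
43 = 3·13 + 4
13 = 3·4 + 1
4 = 4·1 + 0
gcd = 1, so a unique solution mod 254 exists.
Back-substitute for the Bézout coefficients:
1 = 13 − 3·4
1 = −3·43 + 10·13
1 = 10·56 − 13·43
1 = −13·99 + 23·56
1 = 23·254 − 59·99
So 99·(-59) ≡ 1 (mod 254), giving 99⁻¹ ≡ 195.
x ≡ 99⁻¹·14 ≡ 195·14 ≡ 190 (mod 254).

190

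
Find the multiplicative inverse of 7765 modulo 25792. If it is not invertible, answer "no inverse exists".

4989

Apply the Euclidean algorithm to 25792 and 7765:
25792 = 3*7765 + 2497
7765 = 3*2497 + 274
2497 = 9*274 + 31
274 = 8*31 + 26
31 = 1*26 + 5
26 = 5*5 + 1
5 = 5*1 + 0
The gcd is 1. Working backward:
1 = 26 − 5·5
1 = −5·31 + 6·26
1 = 6·274 − 53·31
1 = −53·2497 + 483·274
1 = 483·7765 − 1502·2497
1 = −1502·25792 + 4989·7765
So 7765·4989 ≡ 1 (mod 25792).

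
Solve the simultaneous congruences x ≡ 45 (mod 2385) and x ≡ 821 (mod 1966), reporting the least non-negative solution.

Write x = 45 + 2385·k. Then 2385·k ≡ 821 − 45 ≡ 776 (mod 1966).
Need 2385⁻¹ mod 1966. Extended Euclid on (1966, 419):
1966 = 4·419 + 290
419 = 1·290 + 129
290 = 2·129 + 32
129 = 4·32 + 1
32 = 32·1 + 0
Back-substitute:
1 = 129 − 4·32
1 = −4·290 + 9·129
1 = 9·419 − 13·290
1 = −13·1966 + 61·419
2385⁻¹ ≡ 61 (mod 1966), so k ≡ 61·776 ≡ 152 (mod 1966).
x = 45 + 2385·152 = 362565.

362565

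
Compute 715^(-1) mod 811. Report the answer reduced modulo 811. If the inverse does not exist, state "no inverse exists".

Extended Euclidean algorithm:
811 = 1*715 + 96
715 = 7*96 + 43
96 = 2*43 + 10
43 = 4*10 + 3
10 = 3*3 + 1
3 = 3*1 + 0
gcd = 1, so the inverse exists. Back-substitute:
1 = 10 − 3·3
1 = −3·43 + 13·10
1 = 13·96 − 29·43
1 = −29·715 + 216·96
1 = 216·811 − 245·715
Hence 715⁻¹ ≡ -245 ≡ 566 (mod 811).

566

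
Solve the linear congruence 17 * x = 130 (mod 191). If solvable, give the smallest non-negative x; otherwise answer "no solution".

First find gcd(17, 191):
191 = 11·17 + 4
17 = 4·4 + 1
4 = 4·1 + 0
gcd = 1, so a unique solution mod 191 exists.
Back-substitute for the Bézout coefficients:
1 = 17 − 4·4
1 = −4·191 + 45·17
So 17·(45) ≡ 1 (mod 191), giving 17⁻¹ ≡ 45.
x ≡ 17⁻¹·130 ≡ 45·130 ≡ 120 (mod 191).

120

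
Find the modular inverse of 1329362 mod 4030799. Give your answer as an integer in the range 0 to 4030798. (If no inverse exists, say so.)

gcd(4030799, 1329362) by repeated division:
4030799 = 3·1329362 + 42713
1329362 = 31·42713 + 5259
42713 = 8·5259 + 641
5259 = 8·641 + 131
641 = 4·131 + 117
131 = 1·117 + 14
117 = 8·14 + 5
14 = 2·5 + 4
5 = 1·4 + 1
4 = 4·1 + 0
gcd = 1, so the inverse exists. Back-substitute:
1 = 5 − 4
1 = −14 + 3·5
1 = 3·117 − 25·14
1 = −25·131 + 28·117
1 = 28·641 − 137·131
1 = −137·5259 + 1124·641
1 = 1124·42713 − 9129·5259
1 = −9129·1329362 + 284123·42713
1 = 284123·4030799 − 861498·1329362
Thus 1329362·(-861498) ≡ 1 (mod 4030799); reducing, -861498 mod 4030799 = 3169301.

3169301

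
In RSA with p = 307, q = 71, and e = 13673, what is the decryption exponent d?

φ(n) = (p−1)(q−1) = 306·70 = 21420.
Need d with 13673·d ≡ 1 (mod 21420). Apply the extended Euclidean algorithm:
21420 = 1×13673 + 7747
13673 = 1×7747 + 5926
7747 = 1×5926 + 1821
5926 = 3×1821 + 463
1821 = 3×463 + 432
463 = 1×432 + 31
432 = 13×31 + 29
31 = 1×29 + 2
29 = 14×2 + 1
2 = 2×1 + 0
Back-substitute:
1 = 29 − 14·2
1 = −14·31 + 15·29
1 = 15·432 − 209·31
1 = −209·463 + 224·432
1 = 224·1821 − 881·463
1 = −881·5926 + 2867·1821
1 = 2867·7747 − 3748·5926
1 = −3748·13673 + 6615·7747
1 = 6615·21420 − 10363·13673
So 13673·(-10363) ≡ 1 (mod 21420), hence d ≡ -10363 ≡ 11057 (mod 21420).

11057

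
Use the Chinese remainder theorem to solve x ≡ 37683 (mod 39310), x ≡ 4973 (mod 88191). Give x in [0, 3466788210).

995681363

Write x = 37683 + 39310·k. Then 39310·k ≡ 4973 − 37683 ≡ 55481 (mod 88191).
Need 39310⁻¹ mod 88191. Extended Euclid on (88191, 39310):
88191 = 2*39310 + 9571
39310 = 4*9571 + 1026
9571 = 9*1026 + 337
1026 = 3*337 + 15
337 = 22*15 + 7
15 = 2*7 + 1
7 = 7*1 + 0
Back-substitute:
1 = 15 − 2·7
1 = −2·337 + 45·15
1 = 45·1026 − 137·337
1 = −137·9571 + 1278·1026
1 = 1278·39310 − 5249·9571
1 = −5249·88191 + 11776·39310
39310⁻¹ ≡ 11776 (mod 88191), so k ≡ 11776·55481 ≡ 25328 (mod 88191).
x = 37683 + 39310·25328 = 995681363.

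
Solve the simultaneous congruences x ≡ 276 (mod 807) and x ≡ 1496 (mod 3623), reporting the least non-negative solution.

Write x = 276 + 807·k. Then 807·k ≡ 1496 − 276 ≡ 1220 (mod 3623).
Need 807⁻¹ mod 3623. Extended Euclid on (3623, 807):
3623 = 4×807 + 395
807 = 2×395 + 17
395 = 23×17 + 4
17 = 4×4 + 1
4 = 4×1 + 0
Back-substitute:
1 = 17 − 4·4
1 = −4·395 + 93·17
1 = 93·807 − 190·395
1 = −190·3623 + 853·807
807⁻¹ ≡ 853 (mod 3623), so k ≡ 853·1220 ≡ 859 (mod 3623).
x = 276 + 807·859 = 693489.

693489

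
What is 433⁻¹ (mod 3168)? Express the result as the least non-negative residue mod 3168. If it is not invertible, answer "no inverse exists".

1873

Apply the Euclidean algorithm to 3168 and 433:
3168 = 7*433 + 137
433 = 3*137 + 22
137 = 6*22 + 5
22 = 4*5 + 2
5 = 2*2 + 1
2 = 2*1 + 0
Since gcd(433, 3168) = 1, back-substitute to write 1 as a combination:
1 = 5 − 2·2
1 = −2·22 + 9·5
1 = 9·137 − 56·22
1 = −56·433 + 177·137
1 = 177·3168 − 1295·433
So 433·(-1295) ≡ 1 (mod 3168), and -1295 ≡ 1873 (mod 3168).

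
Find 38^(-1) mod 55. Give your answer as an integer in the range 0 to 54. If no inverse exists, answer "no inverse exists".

42

gcd(55, 38) by repeated division:
55 = 1·38 + 17
38 = 2·17 + 4
17 = 4·4 + 1
4 = 4·1 + 0
Since gcd(38, 55) = 1, back-substitute to write 1 as a combination:
1 = 17 − 4·4
1 = −4·38 + 9·17
1 = 9·55 − 13·38
Thus 38·(-13) ≡ 1 (mod 55); reducing, -13 mod 55 = 42.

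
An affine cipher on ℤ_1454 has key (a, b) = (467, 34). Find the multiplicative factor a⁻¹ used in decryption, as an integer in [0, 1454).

gcd(1454, 467) by repeated division:
1454 = 3×467 + 53
467 = 8×53 + 43
53 = 1×43 + 10
43 = 4×10 + 3
10 = 3×3 + 1
3 = 3×1 + 0
The gcd is 1. Working backward:
1 = 10 − 3·3
1 = −3·43 + 13·10
1 = 13·53 − 16·43
1 = −16·467 + 141·53
1 = 141·1454 − 439·467
Thus 467·(-439) ≡ 1 (mod 1454); reducing, -439 mod 1454 = 1015.

1015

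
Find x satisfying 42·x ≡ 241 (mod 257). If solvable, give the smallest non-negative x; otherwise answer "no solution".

First find gcd(42, 257):
257 = 6·42 + 5
42 = 8·5 + 2
5 = 2·2 + 1
2 = 2·1 + 0
gcd = 1, so a unique solution mod 257 exists.
Back-substitute for the Bézout coefficients:
1 = 5 − 2·2
1 = −2·42 + 17·5
1 = 17·257 − 104·42
So 42·(-104) ≡ 1 (mod 257), giving 42⁻¹ ≡ 153.
x ≡ 42⁻¹·241 ≡ 153·241 ≡ 122 (mod 257).

122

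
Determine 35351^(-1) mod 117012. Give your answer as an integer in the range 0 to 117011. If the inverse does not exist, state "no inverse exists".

98519

gcd(117012, 35351) by repeated division:
117012 = 3·35351 + 10959
35351 = 3·10959 + 2474
10959 = 4·2474 + 1063
2474 = 2·1063 + 348
1063 = 3·348 + 19
348 = 18·19 + 6
19 = 3·6 + 1
6 = 6·1 + 0
The gcd is 1. Working backward:
1 = 19 − 3·6
1 = −3·348 + 55·19
1 = 55·1063 − 168·348
1 = −168·2474 + 391·1063
1 = 391·10959 − 1732·2474
1 = −1732·35351 + 5587·10959
1 = 5587·117012 − 18493·35351
Thus 35351·(-18493) ≡ 1 (mod 117012); reducing, -18493 mod 117012 = 98519.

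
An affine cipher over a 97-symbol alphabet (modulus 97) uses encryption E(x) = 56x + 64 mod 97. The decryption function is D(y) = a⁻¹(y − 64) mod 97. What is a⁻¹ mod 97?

Run Euclid on (97, 56):
97 = 1*56 + 41
56 = 1*41 + 15
41 = 2*15 + 11
15 = 1*11 + 4
11 = 2*4 + 3
4 = 1*3 + 1
3 = 3*1 + 0
Since gcd(56, 97) = 1, back-substitute to write 1 as a combination:
1 = 4 − 3
1 = −11 + 3·4
1 = 3·15 − 4·11
1 = −4·41 + 11·15
1 = 11·56 − 15·41
1 = −15·97 + 26·56
So 56·26 ≡ 1 (mod 97).

26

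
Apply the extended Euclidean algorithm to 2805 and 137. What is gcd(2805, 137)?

1

Repeated division:
2805 = 20·137 + 65
137 = 2·65 + 7
65 = 9·7 + 2
7 = 3·2 + 1
2 = 2·1 + 0
gcd(2805, 137) = 1.
Back-substituting:
1 = 7 − 3·2
1 = −3·65 + 28·7
1 = 28·137 − 59·65
1 = −59·2805 + 1208·137
So 1 = (-59)·2805 + (1208)·137.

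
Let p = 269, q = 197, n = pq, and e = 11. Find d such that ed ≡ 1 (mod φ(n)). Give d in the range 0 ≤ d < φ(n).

33427

φ(n) = (p−1)(q−1) = 268·196 = 52528.
Need d with 11·d ≡ 1 (mod 52528). Apply the extended Euclidean algorithm:
52528 = 4775×11 + 3
11 = 3×3 + 2
3 = 1×2 + 1
2 = 2×1 + 0
Back-substitute:
1 = 3 − 2
1 = −11 + 4·3
1 = 4·52528 − 19101·11
So 11·(-19101) ≡ 1 (mod 52528), hence d ≡ -19101 ≡ 33427 (mod 52528).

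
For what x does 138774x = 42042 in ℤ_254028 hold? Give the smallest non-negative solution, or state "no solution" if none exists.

38637

First find gcd(138774, 254028):
254028 = 1*138774 + 115254
138774 = 1*115254 + 23520
115254 = 4*23520 + 21174
23520 = 1*21174 + 2346
21174 = 9*2346 + 60
2346 = 39*60 + 6
60 = 10*6 + 0
gcd = 6 and 6 | 42042, so solutions exist. Divide through by 6: 23129x ≡ 7007 (mod 42338).
Now find 23129⁻¹ mod 42338:
42338 = 1×23129 + 19209
23129 = 1×19209 + 3920
19209 = 4×3920 + 3529
3920 = 1×3529 + 391
3529 = 9×391 + 10
391 = 39×10 + 1
10 = 10×1 + 0
Back-substitute:
1 = 391 − 39·10
1 = −39·3529 + 352·391
1 = 352·3920 − 391·3529
1 = −391·19209 + 1916·3920
1 = 1916·23129 − 2307·19209
1 = −2307·42338 + 4223·23129
So 23129⁻¹ ≡ 4223 (mod 42338).
Then x ≡ 4223·7007 ≡ 38637 (mod 42338); the smallest non-negative solution is x = 38637.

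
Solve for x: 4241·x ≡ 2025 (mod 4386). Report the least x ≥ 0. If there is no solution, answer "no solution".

First find gcd(4241, 4386):
4386 = 1×4241 + 145
4241 = 29×145 + 36
145 = 4×36 + 1
36 = 36×1 + 0
gcd = 1, so a unique solution mod 4386 exists.
Back-substitute for the Bézout coefficients:
1 = 145 − 4·36
1 = −4·4241 + 117·145
1 = 117·4386 − 121·4241
So 4241·(-121) ≡ 1 (mod 4386), giving 4241⁻¹ ≡ 4265.
x ≡ 4241⁻¹·2025 ≡ 4265·2025 ≡ 591 (mod 4386).

591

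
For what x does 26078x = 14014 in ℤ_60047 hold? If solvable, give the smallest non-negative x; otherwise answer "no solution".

2188

First find gcd(26078, 60047):
60047 = 2*26078 + 7891
26078 = 3*7891 + 2405
7891 = 3*2405 + 676
2405 = 3*676 + 377
676 = 1*377 + 299
377 = 1*299 + 78
299 = 3*78 + 65
78 = 1*65 + 13
65 = 5*13 + 0
gcd = 13 and 13 | 14014, so solutions exist. Divide through by 13: 2006x ≡ 1078 (mod 4619).
Now find 2006⁻¹ mod 4619:
4619 = 2·2006 + 607
2006 = 3·607 + 185
607 = 3·185 + 52
185 = 3·52 + 29
52 = 1·29 + 23
29 = 1·23 + 6
23 = 3·6 + 5
6 = 1·5 + 1
5 = 5·1 + 0
Back-substitute:
1 = 6 − 5
1 = −23 + 4·6
1 = 4·29 − 5·23
1 = −5·52 + 9·29
1 = 9·185 − 32·52
1 = −32·607 + 105·185
1 = 105·2006 − 347·607
1 = −347·4619 + 799·2006
So 2006⁻¹ ≡ 799 (mod 4619).
Then x ≡ 799·1078 ≡ 2188 (mod 4619); the smallest non-negative solution is x = 2188.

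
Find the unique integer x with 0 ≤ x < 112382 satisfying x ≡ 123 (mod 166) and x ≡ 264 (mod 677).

Write x = 123 + 166·k. Then 166·k ≡ 264 − 123 ≡ 141 (mod 677).
Need 166⁻¹ mod 677. Extended Euclid on (677, 166):
677 = 4×166 + 13
166 = 12×13 + 10
13 = 1×10 + 3
10 = 3×3 + 1
3 = 3×1 + 0
Back-substitute:
1 = 10 − 3·3
1 = −3·13 + 4·10
1 = 4·166 − 51·13
1 = −51·677 + 208·166
166⁻¹ ≡ 208 (mod 677), so k ≡ 208·141 ≡ 217 (mod 677).
x = 123 + 166·217 = 36145.

36145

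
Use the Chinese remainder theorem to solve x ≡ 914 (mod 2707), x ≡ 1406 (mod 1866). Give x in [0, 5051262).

1413968

Write x = 914 + 2707·k. Then 2707·k ≡ 1406 − 914 ≡ 492 (mod 1866).
Need 2707⁻¹ mod 1866. Extended Euclid on (1866, 841):
1866 = 2·841 + 184
841 = 4·184 + 105
184 = 1·105 + 79
105 = 1·79 + 26
79 = 3·26 + 1
26 = 26·1 + 0
Back-substitute:
1 = 79 − 3·26
1 = −3·105 + 4·79
1 = 4·184 − 7·105
1 = −7·841 + 32·184
1 = 32·1866 − 71·841
2707⁻¹ ≡ 1795 (mod 1866), so k ≡ 1795·492 ≡ 522 (mod 1866).
x = 914 + 2707·522 = 1413968.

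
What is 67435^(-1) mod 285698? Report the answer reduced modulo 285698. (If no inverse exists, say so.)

Extended Euclidean algorithm:
285698 = 4×67435 + 15958
67435 = 4×15958 + 3603
15958 = 4×3603 + 1546
3603 = 2×1546 + 511
1546 = 3×511 + 13
511 = 39×13 + 4
13 = 3×4 + 1
4 = 4×1 + 0
The gcd is 1. Working backward:
1 = 13 − 3·4
1 = −3·511 + 118·13
1 = 118·1546 − 357·511
1 = −357·3603 + 832·1546
1 = 832·15958 − 3685·3603
1 = −3685·67435 + 15572·15958
1 = 15572·285698 − 65973·67435
Hence 67435⁻¹ ≡ -65973 ≡ 219725 (mod 285698).

219725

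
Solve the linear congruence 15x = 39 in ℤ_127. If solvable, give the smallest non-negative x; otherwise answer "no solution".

28

First find gcd(15, 127):
127 = 8×15 + 7
15 = 2×7 + 1
7 = 7×1 + 0
gcd = 1, so a unique solution mod 127 exists.
Back-substitute for the Bézout coefficients:
1 = 15 − 2·7
1 = −2·127 + 17·15
So 15·(17) ≡ 1 (mod 127), giving 15⁻¹ ≡ 17.
x ≡ 15⁻¹·39 ≡ 17·39 ≡ 28 (mod 127).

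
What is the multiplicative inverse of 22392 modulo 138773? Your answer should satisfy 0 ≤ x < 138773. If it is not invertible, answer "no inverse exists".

22726

Apply the Euclidean algorithm to 138773 and 22392:
138773 = 6×22392 + 4421
22392 = 5×4421 + 287
4421 = 15×287 + 116
287 = 2×116 + 55
116 = 2×55 + 6
55 = 9×6 + 1
6 = 6×1 + 0
gcd = 1, so the inverse exists. Back-substitute:
1 = 55 − 9·6
1 = −9·116 + 19·55
1 = 19·287 − 47·116
1 = −47·4421 + 724·287
1 = 724·22392 − 3667·4421
1 = −3667·138773 + 22726·22392
So 22392·22726 ≡ 1 (mod 138773).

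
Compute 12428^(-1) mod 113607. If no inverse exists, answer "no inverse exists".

Euclidean algorithm on 113607, 12428:
113607 = 9×12428 + 1755
12428 = 7×1755 + 143
1755 = 12×143 + 39
143 = 3×39 + 26
39 = 1×26 + 13
26 = 2×13 + 0
The gcd is 13, not 1, hence no inverse exists.

no inverse exists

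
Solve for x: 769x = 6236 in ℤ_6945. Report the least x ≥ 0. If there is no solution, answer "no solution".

3449

First find gcd(769, 6945):
6945 = 9×769 + 24
769 = 32×24 + 1
24 = 24×1 + 0
gcd = 1, so a unique solution mod 6945 exists.
Back-substitute for the Bézout coefficients:
1 = 769 − 32·24
1 = −32·6945 + 289·769
So 769·(289) ≡ 1 (mod 6945), giving 769⁻¹ ≡ 289.
x ≡ 769⁻¹·6236 ≡ 289·6236 ≡ 3449 (mod 6945).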